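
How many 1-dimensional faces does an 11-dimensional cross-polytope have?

f_1(11-orthoplex) = 2^2 · (11 choose 2) = 220.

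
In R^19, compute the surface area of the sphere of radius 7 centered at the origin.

S = n·V_n(r)/r = 19·V_19(7)/7 (volume-to-surface relation), giving 238213646322899968·π^9/4922775 ≈ 1.44247e+15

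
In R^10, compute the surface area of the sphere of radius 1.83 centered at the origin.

The surface area of an n-ball is 2π^(n/2) r^(n-1) / Γ(n/2). For n=10, r=1.83: 5869.86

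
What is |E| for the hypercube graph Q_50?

An n-cube has n·2^(n-1) edges. With n = 50: 50·562949953421312 = 28147497671065600.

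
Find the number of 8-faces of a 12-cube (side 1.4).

Number of 8-faces = C(12,8) · 2^(12-8) = 495 · 16 = 7920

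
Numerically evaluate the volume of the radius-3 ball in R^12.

Volume = π^{12/2}·(3)^12/Γ(7) = 59049·π^6/80 ≈ 709613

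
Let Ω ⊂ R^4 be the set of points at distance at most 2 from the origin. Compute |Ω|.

Volume = π^{4/2}·(2)^4/Γ(3) = 8·π^2 ≈ 78.9568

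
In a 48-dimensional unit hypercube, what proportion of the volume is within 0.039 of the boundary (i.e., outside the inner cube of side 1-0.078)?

The inner cube has side 1-2·0.039 = 0.922 and volume (0.922)^48 ≈ 0.02028, so the shell holds 0.979719 of the volume.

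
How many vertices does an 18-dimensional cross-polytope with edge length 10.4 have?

The 18-dimensional cross-polytope has 2n = 2·18 = 36 vertices.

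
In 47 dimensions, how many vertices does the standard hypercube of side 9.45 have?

An n-cube has 2^n vertices; for n = 47 that is 2^47 = 140737488355328.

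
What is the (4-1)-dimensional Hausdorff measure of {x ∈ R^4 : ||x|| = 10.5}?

S = n·V_n(r)/r = 4·V_4(10.5)/10.5 (volume-to-surface relation), giving 9261·π^2/4 ≈ 22850.6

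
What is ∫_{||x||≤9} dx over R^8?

Volume = π^{8/2}·(9)^8/Γ(5) = 14348907·π^4/8 ≈ 1.74714e+08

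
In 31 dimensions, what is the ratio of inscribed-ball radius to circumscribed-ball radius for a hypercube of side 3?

r_in = 3/2 (half the side); r_out = 3√31/2 (half the diagonal). Ratio = 1/√31 ≈ 0.179605.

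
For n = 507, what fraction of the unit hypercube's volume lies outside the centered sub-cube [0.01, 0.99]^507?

1 - (1 - 2·0.01)^507 = 1 - 0.98^507 ≈ 0.999964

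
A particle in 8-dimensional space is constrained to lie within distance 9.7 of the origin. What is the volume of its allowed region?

The n-ball volume is π^(n/2)·r^n/Γ(n/2+1). With n=8, r=9.7: V ≈ 3.18099e+08.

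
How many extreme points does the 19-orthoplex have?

The 19-dimensional cross-polytope has 2n = 2·19 = 38 vertices.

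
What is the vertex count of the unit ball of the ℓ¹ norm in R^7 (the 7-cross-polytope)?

The vertices are ±e_1, ..., ±e_7, so there are 2·7 = 14.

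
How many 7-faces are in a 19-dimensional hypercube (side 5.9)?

Number of 7-faces = C(19,7) · 2^(19-7) = 50388 · 4096 = 206389248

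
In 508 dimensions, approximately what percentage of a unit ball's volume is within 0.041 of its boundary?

1 - (1-0.041)^508 ≈ 0.9999999994 ≈ (100 - 5.81e-08)%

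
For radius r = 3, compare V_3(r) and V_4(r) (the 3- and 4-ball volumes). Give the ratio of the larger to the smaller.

V_3(3) ≈ 113.097, V_4(3) ≈ 399.719. The 4-ball is larger by a factor of 3.534.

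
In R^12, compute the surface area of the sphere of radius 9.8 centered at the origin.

S = n·V_n(r)/r = 12·V_12(9.8)/9.8 (volume-to-surface relation), giving 1.28302e+12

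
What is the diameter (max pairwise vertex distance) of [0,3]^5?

||(3,3,...,3)|| = √(5)·3 ≈ 6.7082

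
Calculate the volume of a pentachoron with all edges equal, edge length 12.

V_4 = √(5) · 12^4 / (4! · 2^(4/2)) ≈ 482.991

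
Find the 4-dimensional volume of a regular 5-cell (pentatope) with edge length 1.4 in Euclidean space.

V = (1.4^4 / 4!) · √((4+1) / 2^4) ≈ 0.08948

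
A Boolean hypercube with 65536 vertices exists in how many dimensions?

The n-cube has 2^n vertices, and 65536 = 2^16, so n = 16.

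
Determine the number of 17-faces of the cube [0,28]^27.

An n-cube has C(n,k)·2^(n-k) k-faces. Here C(27,17)·2^10 = 8436285·1024 = 8638755840.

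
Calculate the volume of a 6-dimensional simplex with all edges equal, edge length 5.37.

V = (5.37^6 / 6!) · √((6+1) / 2^6) ≈ 11.0147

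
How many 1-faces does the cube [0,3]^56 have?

The 56-cube has n·2^(n-1) = 56·2^55 = 56·36028797018963968 = 2017612633061982208 edges.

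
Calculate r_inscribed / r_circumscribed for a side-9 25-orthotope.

r_in / r_out = (9/2) / (9√25/2) = 1/√25 ≈ 0.2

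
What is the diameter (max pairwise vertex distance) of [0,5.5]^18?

The space diagonal of an n-cube of side s is s√n. Here 5.5·√18 ≈ 23.3345.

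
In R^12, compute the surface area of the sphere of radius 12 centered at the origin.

S = n·V_n(r)/r = 12·V_12(12)/12 (volume-to-surface relation), giving 61917364224·π^6/5 ≈ 1.19053e+13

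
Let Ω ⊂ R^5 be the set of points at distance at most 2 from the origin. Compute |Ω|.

Volume = π^{5/2}·(2)^5/Γ(7/2) = 256·π^2/15 ≈ 168.441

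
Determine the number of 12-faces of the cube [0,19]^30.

Number of 12-faces = C(30,12) · 2^(30-12) = 86493225 · 262144 = 22673679974400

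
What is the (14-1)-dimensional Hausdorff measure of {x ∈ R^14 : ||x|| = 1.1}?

|∂B_14(1.1)| ≈ 28.9635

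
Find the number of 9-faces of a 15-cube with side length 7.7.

Number of 9-faces = C(15,9) · 2^(15-9) = 5005 · 64 = 320320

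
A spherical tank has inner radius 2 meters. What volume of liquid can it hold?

V_3(2) = π^(3/2) · (2)^3 / Γ(3/2 + 1) = 32·π/3 ≈ 33.5103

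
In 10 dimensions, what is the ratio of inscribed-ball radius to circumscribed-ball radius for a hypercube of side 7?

Ratio = (s/2)/(s√10/2) = 10^(-1/2) ≈ 0.316228.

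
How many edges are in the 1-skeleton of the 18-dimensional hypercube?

Number of 1-faces = C(18,1)·2^(18-1) = 18·131072 = 2359296.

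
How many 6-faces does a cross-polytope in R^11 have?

f_6(11-orthoplex) = 2^7 · (11 choose 7) = 42240.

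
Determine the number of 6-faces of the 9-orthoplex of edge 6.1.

An n-cross-polytope has 2^(k+1)·C(n,k+1) k-faces. Here 2^7·C(9,7) = 128·36 = 4608.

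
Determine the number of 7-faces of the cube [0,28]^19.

f_7(19-cube) = (19 choose 7) · 2^12 = 206389248.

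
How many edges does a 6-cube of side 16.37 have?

The 6-cube has n·2^(n-1) = 6·2^5 = 6·32 = 192 edges.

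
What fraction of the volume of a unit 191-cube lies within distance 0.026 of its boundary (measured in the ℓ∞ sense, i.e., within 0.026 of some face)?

1 - (1 - 2·0.026)^191 = 1 - 0.948^191 ≈ 0.999963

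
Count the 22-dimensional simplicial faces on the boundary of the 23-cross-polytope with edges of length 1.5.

Each 22-face is the convex hull of 23 vertices, one chosen as ±e_i from each of 23 distinct axes: 2^23·C(23,23) = 8388608.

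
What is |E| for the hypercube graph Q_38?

The 38-cube has n·2^(n-1) = 38·2^37 = 38·137438953472 = 5222680231936 edges.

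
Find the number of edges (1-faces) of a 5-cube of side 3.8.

Number of 1-faces = C(5,1) · 2^(5-1) = 5 · 16 = 80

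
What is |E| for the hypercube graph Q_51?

Number of 1-faces = C(51,1)·2^(51-1) = 51·1125899906842624 = 57420895248973824.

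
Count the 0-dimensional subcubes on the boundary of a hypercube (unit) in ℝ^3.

An n-cube has C(n,k)·2^(n-k) k-faces. Here C(3,0)·2^3 = 1·8 = 8.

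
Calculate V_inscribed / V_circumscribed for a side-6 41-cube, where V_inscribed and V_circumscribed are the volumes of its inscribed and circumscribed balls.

V_in / V_out = (r_in/r_out)^41 = (1/√41)^41 = 41^(-41/2) ≈ 8.66824e-34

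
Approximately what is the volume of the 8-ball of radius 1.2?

Volume = π^{8/2}·(1.2)^8/Γ(5) ≈ 17.4517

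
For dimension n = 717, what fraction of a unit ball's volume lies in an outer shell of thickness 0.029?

1 - (1-0.029)^717 ≈ 0.9999999993 ≈ (100 - 6.86e-08)%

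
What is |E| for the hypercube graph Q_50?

Each of the 2^50 = 1125899906842624 vertices has degree 50; total edges = 50·2^50/2 = 28147497671065600.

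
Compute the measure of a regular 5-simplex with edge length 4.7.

V_5 = √(6) · 4.7^5 / (5! · 2^(5/2)) ≈ 8.27578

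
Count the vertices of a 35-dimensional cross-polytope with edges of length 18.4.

An n-cross-polytope has 2n vertices; here n = 35, giving 70.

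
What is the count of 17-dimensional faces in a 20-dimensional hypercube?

f_17(20-cube) = (20 choose 17) · 2^3 = 9120.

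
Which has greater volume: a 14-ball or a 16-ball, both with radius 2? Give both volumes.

V_14(2) ≈ 9818.35. V_16(2) ≈ 15422.6. The 16-ball is larger.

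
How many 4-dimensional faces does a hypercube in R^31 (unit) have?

Choose 4 of 31 axes to span the face (C(31,4) = 31465 ways), then fix each of the remaining 27 coordinates at one of its two extreme values (2^27 = 134217728 ways): 31465·134217728 = 4223160811520.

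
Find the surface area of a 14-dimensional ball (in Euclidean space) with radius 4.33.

S_14(4.33) = 2·π^(14/2)·(4.33)^13 / Γ(14/2) ≈ 1.57794e+09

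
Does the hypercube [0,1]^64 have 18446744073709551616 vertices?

True. The 64-cube has 2^64 = 18446744073709551616 vertices.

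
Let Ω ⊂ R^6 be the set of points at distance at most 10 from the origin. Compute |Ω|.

V_6(10) = π^(6/2) · (10)^6 / Γ(6/2 + 1) = 500000·π^3/3 ≈ 5.16771e+06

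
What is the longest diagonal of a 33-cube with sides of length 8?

||(8,8,...,8)|| = √(33)·8 ≈ 45.9565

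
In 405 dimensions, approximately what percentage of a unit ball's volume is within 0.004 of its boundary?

1 - (1-0.004)^405 ≈ 0.802743 ≈ 80.27%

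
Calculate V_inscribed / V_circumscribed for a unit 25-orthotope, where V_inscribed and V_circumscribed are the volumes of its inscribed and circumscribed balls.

Volume scales as r^n, and r_in/r_out = 1/√25, giving (1/√25)^25 ≈ 3.35544e-18.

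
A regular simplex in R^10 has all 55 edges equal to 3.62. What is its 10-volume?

For a regular n-simplex with edge a, V = (a^n / n!)·√((n+1)/2^n). With a=3.62, n=10: V ≈ 0.0110375.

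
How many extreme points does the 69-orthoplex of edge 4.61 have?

An n-cross-polytope has 2n vertices; here n = 69, giving 138.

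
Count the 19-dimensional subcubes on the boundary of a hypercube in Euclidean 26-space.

Number of 19-faces = C(26,19) · 2^(26-19) = 657800 · 128 = 84198400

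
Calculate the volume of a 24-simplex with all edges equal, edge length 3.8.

V = (3.8^24 / 24!) · √((24+1) / 2^24) ≈ 1.617e-13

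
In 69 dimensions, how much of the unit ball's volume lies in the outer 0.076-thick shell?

1 - (1-0.076)^69 ≈ 0.995721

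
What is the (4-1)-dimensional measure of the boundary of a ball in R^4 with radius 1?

S_4(1) = 2·π^(4/2)·(1)^3 / Γ(4/2) = 2·π^2 ≈ 19.7392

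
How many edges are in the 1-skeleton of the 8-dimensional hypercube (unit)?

Number of 1-faces = C(8,1)·2^(8-1) = 8·128 = 1024.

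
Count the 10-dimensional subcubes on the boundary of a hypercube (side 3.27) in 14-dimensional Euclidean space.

Number of 10-faces = C(14,10) · 2^(14-10) = 1001 · 16 = 16016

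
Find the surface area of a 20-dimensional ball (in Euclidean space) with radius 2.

The surface area of an n-ball is 2π^(n/2) r^(n-1) / Γ(n/2). For n=20, r=2: 8192·π^10/2835 ≈ 270605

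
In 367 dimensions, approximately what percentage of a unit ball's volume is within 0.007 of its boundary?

1 - (1-0.007)^367 ≈ 0.924077 ≈ 92.41%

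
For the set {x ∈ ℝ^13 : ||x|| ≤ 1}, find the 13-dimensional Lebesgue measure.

The n-ball volume is π^(n/2)·r^n/Γ(n/2+1). With n=13, r=1: V = 128·π^6/135135 ≈ 0.910629.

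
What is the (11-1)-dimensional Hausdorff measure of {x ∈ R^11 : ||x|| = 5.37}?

The surface area of an n-ball is 2π^(n/2) r^(n-1) / Γ(n/2). For n=11, r=5.37: 4.13276e+08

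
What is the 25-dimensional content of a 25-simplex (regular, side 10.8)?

For a regular n-simplex with edge a, V = (a^n / n!)·√((n+1)/2^n). With a=10.8, n=25: V ≈ 0.00388651.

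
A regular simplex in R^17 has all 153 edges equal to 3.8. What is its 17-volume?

V = (3.8^17 / 17!) · √((17+1) / 2^17) ≈ 2.36665e-07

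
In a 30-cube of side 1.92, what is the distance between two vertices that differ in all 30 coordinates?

Diagonal = √30 · 1.92 ≈ 10.5163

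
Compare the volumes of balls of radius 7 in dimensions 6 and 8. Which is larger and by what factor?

V_6(7) ≈ 607976, V_8(7) ≈ 2.33977e+07. The 8-ball is larger by a factor of 38.48.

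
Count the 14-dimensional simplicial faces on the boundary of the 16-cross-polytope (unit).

Each 14-face is the convex hull of 15 vertices, one chosen as ±e_i from each of 15 distinct axes: 2^15·C(16,15) = 524288.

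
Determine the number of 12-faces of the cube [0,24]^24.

An n-cube has C(n,k)·2^(n-k) k-faces. Here C(24,12)·2^12 = 2704156·4096 = 11076222976.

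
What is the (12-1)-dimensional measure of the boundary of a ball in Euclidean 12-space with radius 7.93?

S_12(7.93) = 2·π^(12/2)·(7.93)^11 / Γ(12/2) ≈ 1.24955e+11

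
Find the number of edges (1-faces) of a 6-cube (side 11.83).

f_1(6-cube) = (6 choose 1) · 2^5 = 192.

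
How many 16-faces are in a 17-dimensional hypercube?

f_16(17-cube) = (17 choose 16) · 2^1 = 34.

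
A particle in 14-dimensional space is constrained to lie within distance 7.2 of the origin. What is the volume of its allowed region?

The n-ball volume is π^(n/2)·r^n/Γ(n/2+1). With n=14, r=7.2: V ≈ 6.02939e+11.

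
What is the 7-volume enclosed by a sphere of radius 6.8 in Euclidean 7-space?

Volume = π^{7/2}·(6.8)^7/Γ(9/2) ≈ 3.17645e+06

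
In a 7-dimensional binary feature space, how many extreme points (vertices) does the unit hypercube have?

Number of vertices = 2^7 = 128.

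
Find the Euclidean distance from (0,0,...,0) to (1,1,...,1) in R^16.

The space diagonal of an n-cube of side s is s√n. Here 1·√16 = 4.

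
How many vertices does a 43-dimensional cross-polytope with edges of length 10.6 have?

The 43-dimensional cross-polytope has 2n = 2·43 = 86 vertices.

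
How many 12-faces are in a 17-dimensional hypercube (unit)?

An n-cube has C(n,k)·2^(n-k) k-faces. Here C(17,12)·2^5 = 6188·32 = 198016.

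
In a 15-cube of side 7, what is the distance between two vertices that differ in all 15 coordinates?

Diagonal = √15 · 7 ≈ 27.1109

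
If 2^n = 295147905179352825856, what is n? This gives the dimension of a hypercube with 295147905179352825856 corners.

Since 2^n = 295147905179352825856, we have n = 68.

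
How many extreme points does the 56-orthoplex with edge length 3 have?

The 56-dimensional cross-polytope has 2n = 2·56 = 112 vertices.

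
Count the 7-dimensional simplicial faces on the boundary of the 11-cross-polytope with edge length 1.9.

Each 7-face is the convex hull of 8 vertices, one chosen as ±e_i from each of 8 distinct axes: 2^8·C(11,8) = 42240.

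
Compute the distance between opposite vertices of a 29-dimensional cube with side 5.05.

||(5.05,5.05,...,5.05)|| = √(29)·5.05 ≈ 27.1951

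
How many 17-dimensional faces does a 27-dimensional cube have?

f_17(27-cube) = (27 choose 17) · 2^10 = 8638755840.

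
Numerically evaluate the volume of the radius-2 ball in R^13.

Volume = π^{13/2}·(2)^13/Γ(15/2) = 1048576·π^6/135135 ≈ 7459.87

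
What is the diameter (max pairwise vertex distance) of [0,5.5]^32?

||(5.5,5.5,...,5.5)|| = √(32)·5.5 ≈ 31.1127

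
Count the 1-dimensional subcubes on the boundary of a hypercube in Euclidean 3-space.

An n-cube has C(n,k)·2^(n-k) k-faces. Here C(3,1)·2^2 = 3·4 = 12.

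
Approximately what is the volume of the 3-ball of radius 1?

V_3(1) = π^(3/2) · (1)^3 / Γ(3/2 + 1) = 4·π/3 ≈ 4.18879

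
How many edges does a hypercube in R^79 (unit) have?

The 79-cube has n·2^(n-1) = 79·2^78 = 79·302231454903657293676544 = 23876284937388926200446976 edges.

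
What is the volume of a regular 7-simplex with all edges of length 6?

V_7 = √(8) · 6^7 / (7! · 2^(7/2)) ≈ 13.8857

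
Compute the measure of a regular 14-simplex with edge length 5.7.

V_14 = √(15) · 5.7^14 / (14! · 2^(14/2)) ≈ 0.013264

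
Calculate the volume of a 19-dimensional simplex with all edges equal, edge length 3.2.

Volume = 3.2^19 · √(20/2^19) / 19! ≈ 2.01134e-10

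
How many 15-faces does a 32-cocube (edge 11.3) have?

f_15(32-orthoplex) = 2^16 · (32 choose 16) = 39392404439040.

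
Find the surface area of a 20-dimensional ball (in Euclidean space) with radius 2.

S_20(2) = 2·π^(20/2)·(2)^19 / Γ(20/2) = 8192·π^10/2835 ≈ 270605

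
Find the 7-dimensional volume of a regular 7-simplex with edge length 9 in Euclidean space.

V = (9^7 / 7!) · √((7+1) / 2^7) ≈ 237.25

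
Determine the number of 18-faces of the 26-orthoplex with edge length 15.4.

Number of 18-faces = 2^(18+1) · C(26,18+1) = 524288 · 657800 = 344876646400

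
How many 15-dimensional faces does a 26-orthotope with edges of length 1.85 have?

An n-cube has C(n,k)·2^(n-k) k-faces. Here C(26,15)·2^11 = 7726160·2048 = 15823175680.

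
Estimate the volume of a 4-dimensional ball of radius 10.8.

Volume = π^{4/2}·(10.8)^4/Γ(3) ≈ 67137.4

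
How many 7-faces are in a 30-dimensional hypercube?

f_7(30-cube) = (30 choose 7) · 2^23 = 17077528166400.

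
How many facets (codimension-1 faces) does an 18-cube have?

An n-cube has C(n,k)·2^(n-k) k-faces. Here C(18,17)·2^1 = 18·2 = 36.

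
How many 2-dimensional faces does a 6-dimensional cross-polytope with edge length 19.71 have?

Each 2-face is the convex hull of 3 vertices, one chosen as ±e_i from each of 3 distinct axes: 2^3·C(6,3) = 160.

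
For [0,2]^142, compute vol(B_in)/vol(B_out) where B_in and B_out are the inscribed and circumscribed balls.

The radii are 2/2 and 2√142/2, so the volume ratio is (1/√142)^142 = 142^{-142/2} ≈ 1.54002e-153.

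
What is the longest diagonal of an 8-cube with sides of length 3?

||(3,3,...,3)|| = √(8)·3 ≈ 8.48528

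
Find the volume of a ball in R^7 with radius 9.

V_7(9) = π^(7/2) · (9)^7 / Γ(7/2 + 1) = 25509168·π^3/35 ≈ 2.25984e+07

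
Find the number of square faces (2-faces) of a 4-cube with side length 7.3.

Choose 2 of 4 axes to span the face (C(4,2) = 6 ways), then fix each of the remaining 2 coordinates at one of its two extreme values (2^2 = 4 ways): 6·4 = 24.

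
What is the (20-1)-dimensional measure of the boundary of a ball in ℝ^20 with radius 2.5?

S_20(2.5) = 2·π^(20/2)·(2.5)^19 / Γ(20/2) = 3814697265625·π^10/19025362944 ≈ 1.8777e+07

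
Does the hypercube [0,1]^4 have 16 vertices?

True. The 4-cube has 2^4 = 16 vertices.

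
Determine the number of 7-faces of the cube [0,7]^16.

An n-cube has C(n,k)·2^(n-k) k-faces. Here C(16,7)·2^9 = 11440·512 = 5857280.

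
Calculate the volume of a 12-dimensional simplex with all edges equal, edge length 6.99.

V = (6.99^12 / 12!) · √((12+1) / 2^12) ≈ 1.60022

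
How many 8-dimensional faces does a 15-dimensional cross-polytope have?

Each 8-face is the convex hull of 9 vertices, one chosen as ±e_i from each of 9 distinct axes: 2^9·C(15,9) = 2562560.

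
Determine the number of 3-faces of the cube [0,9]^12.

Number of 3-faces = C(12,3) · 2^(12-3) = 220 · 512 = 112640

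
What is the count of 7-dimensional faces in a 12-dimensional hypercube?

Number of 7-faces = C(12,7) · 2^(12-7) = 792 · 32 = 25344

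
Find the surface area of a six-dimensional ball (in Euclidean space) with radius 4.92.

S = n·V_n(r)/r = 6·V_6(4.92)/4.92 (volume-to-surface relation), giving 89387.2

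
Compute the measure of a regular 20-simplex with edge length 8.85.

Volume = 8.85^20 · √(21/2^20) / 20! ≈ 0.015979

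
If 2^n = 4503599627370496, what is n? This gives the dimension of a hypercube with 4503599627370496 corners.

n = log_2(4503599627370496) = 52.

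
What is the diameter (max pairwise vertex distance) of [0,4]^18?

Diagonal = √18 · 4 ≈ 16.9706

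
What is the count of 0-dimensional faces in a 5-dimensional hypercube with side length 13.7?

f_0(5-cube) = (5 choose 0) · 2^5 = 32.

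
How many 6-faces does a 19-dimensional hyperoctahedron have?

Each 6-face is the convex hull of 7 vertices, one chosen as ±e_i from each of 7 distinct axes: 2^7·C(19,7) = 6449664.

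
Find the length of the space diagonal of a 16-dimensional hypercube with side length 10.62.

The space diagonal of an n-cube of side s is s√n. Here 10.62·√16 = 42.48.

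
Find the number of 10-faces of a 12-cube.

An n-cube has C(n,k)·2^(n-k) k-faces. Here C(12,10)·2^2 = 66·4 = 264.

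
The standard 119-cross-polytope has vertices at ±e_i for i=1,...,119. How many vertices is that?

The vertices are ±e_1, ..., ±e_119, so there are 2·119 = 238.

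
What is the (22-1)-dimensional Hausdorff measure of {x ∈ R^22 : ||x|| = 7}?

The surface area of an n-ball is 2π^(n/2) r^(n-1) / Γ(n/2). For n=22, r=7: 79792266297612001·π^11/259200 ≈ 9.05679e+16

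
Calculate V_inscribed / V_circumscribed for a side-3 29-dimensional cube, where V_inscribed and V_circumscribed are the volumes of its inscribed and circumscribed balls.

V_in/V_out = n^(-n/2) = 29^(-29/2) ≈ 6.24064e-22.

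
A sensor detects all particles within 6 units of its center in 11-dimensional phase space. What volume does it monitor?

Volume = π^{11/2}·(6)^11/Γ(13/2) = 859963392·π^5/385 ≈ 6.83547e+08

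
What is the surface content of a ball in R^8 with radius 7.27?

S = n·V_n(r)/r = 8·V_8(7.27)/7.27 (volume-to-surface relation), giving 3.48513e+07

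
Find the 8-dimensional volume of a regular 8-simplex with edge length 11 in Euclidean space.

V = (11^8 / 8!) · √((8+1) / 2^8) ≈ 996.833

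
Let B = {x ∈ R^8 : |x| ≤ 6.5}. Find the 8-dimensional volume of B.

V_8(6.5) = π^(8/2) · (6.5)^8 / Γ(8/2 + 1) = 815730721·π^4/6144 ≈ 1.29329e+07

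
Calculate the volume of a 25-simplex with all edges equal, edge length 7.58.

For a regular n-simplex with edge a, V = (a^n / n!)·√((n+1)/2^n). With a=7.58, n=25: V ≈ 5.56796e-07.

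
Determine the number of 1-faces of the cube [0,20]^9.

Number of 1-faces = C(9,1) · 2^(9-1) = 9 · 256 = 2304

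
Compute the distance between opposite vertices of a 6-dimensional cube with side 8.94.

||(8.94,8.94,...,8.94)|| = √(6)·8.94 ≈ 21.8984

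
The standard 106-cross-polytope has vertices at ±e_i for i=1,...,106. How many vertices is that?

The 106-dimensional cross-polytope has 2n = 2·106 = 212 vertices.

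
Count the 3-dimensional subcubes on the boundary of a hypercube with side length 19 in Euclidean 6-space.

An n-cube has C(n,k)·2^(n-k) k-faces. Here C(6,3)·2^3 = 20·8 = 160.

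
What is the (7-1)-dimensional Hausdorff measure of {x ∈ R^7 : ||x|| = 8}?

The surface area of an n-ball is 2π^(n/2) r^(n-1) / Γ(n/2). For n=7, r=8: 4194304·π^3/15 ≈ 8.66998e+06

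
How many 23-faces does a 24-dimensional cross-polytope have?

Each 23-face is the convex hull of 24 vertices, one chosen as ±e_i from each of 24 distinct axes: 2^24·C(24,24) = 16777216.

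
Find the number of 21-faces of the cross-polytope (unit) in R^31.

Number of 21-faces = 2^(21+1) · C(31,21+1) = 4194304 · 20160075 = 84557483212800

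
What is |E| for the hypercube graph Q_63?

Each of the 2^63 = 9223372036854775808 vertices has degree 63; total edges = 63·2^63/2 = 290536219160925437952.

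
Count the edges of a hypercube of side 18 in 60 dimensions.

The 60-cube has n·2^(n-1) = 60·2^59 = 60·576460752303423488 = 34587645138205409280 edges.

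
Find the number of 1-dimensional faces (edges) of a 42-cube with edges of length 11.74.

An n-cube has n·2^(n-1) edges. With n = 42: 42·2199023255552 = 92358976733184.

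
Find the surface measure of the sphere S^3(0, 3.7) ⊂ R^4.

|∂B_4(3.7)| ≈ 999.85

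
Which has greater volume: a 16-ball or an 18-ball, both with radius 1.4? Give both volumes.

V_16(1.4) ≈ 51.2539. V_18(1.4) ≈ 35.0663. The 16-ball is larger.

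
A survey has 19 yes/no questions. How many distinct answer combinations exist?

An n-cube has 2^n vertices; for n = 19 that is 2^19 = 524288.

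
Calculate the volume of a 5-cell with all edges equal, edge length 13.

V_4 = √(5) · 13^4 / (4! · 2^(4/2)) ≈ 665.254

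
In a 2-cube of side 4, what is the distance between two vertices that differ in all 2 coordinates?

The space diagonal of an n-cube of side s is s√n. Here 4·√2 ≈ 5.65685.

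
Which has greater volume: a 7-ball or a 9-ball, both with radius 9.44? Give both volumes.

V_7(9.44) ≈ 3.15634e+07. V_9(9.44) ≈ 1.96366e+09. The 9-ball is larger.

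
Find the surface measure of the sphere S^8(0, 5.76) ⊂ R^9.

S_9(5.76) = 2·π^(9/2)·(5.76)^8 / Γ(9/2) ≈ 3.597e+07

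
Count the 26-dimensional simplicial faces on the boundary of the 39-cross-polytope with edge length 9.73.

An n-cross-polytope has 2^(k+1)·C(n,k+1) k-faces. Here 2^27·C(39,27) = 134217728·3910797436 = 524898346528145408.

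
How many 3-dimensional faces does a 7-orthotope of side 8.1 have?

An n-cube has C(n,k)·2^(n-k) k-faces. Here C(7,3)·2^4 = 35·16 = 560.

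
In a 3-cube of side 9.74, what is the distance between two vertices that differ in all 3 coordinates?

d = √(9.74² + 9.74² + ... + 9.74²) [3 terms] = √(3·9.74²) = 9.74√3 ≈ 16.8702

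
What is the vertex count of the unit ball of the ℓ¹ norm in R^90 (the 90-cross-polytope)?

An n-cross-polytope has 2n vertices; here n = 90, giving 180.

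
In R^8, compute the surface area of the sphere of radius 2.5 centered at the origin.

The surface area of an n-ball is 2π^(n/2) r^(n-1) / Γ(n/2). For n=8, r=2.5: 78125·π^4/384 ≈ 19817.9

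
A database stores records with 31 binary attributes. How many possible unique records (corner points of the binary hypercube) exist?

Number of vertices = 2^31 = 2147483648.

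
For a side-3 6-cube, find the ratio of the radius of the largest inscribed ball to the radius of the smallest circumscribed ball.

r_in / r_out = (3/2) / (3√6/2) = 1/√6 ≈ 0.408248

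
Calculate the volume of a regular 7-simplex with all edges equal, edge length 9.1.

Volume = 9.1^7 · √(8/2^7) / 7! ≈ 256.33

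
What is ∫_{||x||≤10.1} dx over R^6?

The n-ball volume is π^(n/2)·r^n/Γ(n/2+1). With n=6, r=10.1: V ≈ 5.48563e+06.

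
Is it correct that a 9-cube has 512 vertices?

True. The 9-cube has 2^9 = 512 vertices.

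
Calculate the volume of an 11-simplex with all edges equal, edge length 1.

Volume = 1^11 · √(12/2^11) / 11! ≈ 1.91765e-09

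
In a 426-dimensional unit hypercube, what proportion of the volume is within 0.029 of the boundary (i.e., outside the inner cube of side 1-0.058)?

Shell fraction = 1 - (1-0.058)^426 ≈ 1 - 8.824e-12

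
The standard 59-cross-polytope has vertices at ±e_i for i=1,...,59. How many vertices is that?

The vertices are ±e_1, ..., ±e_59, so there are 2·59 = 118.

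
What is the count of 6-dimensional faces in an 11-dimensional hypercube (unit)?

Number of 6-faces = C(11,6) · 2^(11-6) = 462 · 32 = 14784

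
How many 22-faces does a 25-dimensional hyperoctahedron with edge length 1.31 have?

Each 22-face is the convex hull of 23 vertices, one chosen as ±e_i from each of 23 distinct axes: 2^23·C(25,23) = 2516582400.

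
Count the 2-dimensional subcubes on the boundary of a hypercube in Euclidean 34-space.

Choose 2 of 34 axes to span the face (C(34,2) = 561 ways), then fix each of the remaining 32 coordinates at one of its two extreme values (2^32 = 4294967296 ways): 561·4294967296 = 2409476653056.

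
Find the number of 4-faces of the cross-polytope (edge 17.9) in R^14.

An n-cross-polytope has 2^(k+1)·C(n,k+1) k-faces. Here 2^5·C(14,5) = 32·2002 = 64064.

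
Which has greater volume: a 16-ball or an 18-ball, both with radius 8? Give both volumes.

V_16(8) ≈ 6.62397e+13. V_18(8) ≈ 1.47981e+15. The 18-ball is larger.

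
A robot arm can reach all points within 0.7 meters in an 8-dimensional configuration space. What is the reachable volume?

Volume = π^{8/2}·(0.7)^8/Γ(5) ≈ 0.233977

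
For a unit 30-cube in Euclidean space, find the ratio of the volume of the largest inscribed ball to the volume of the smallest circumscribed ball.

V_in / V_out = (r_in/r_out)^30 = (1/√30)^30 = 30^(-30/2) ≈ 6.96917e-23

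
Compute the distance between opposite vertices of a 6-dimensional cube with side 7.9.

Diagonal = √6 · 7.9 ≈ 19.351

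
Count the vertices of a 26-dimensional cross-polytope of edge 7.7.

Number of vertices = 2n = 52.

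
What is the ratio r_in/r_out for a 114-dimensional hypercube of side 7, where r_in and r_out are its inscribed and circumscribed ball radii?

For an n-cube of any side s, the inradius is s/2 and the circumradius is s√n/2, so the ratio is 1/√114 ≈ 0.0936586.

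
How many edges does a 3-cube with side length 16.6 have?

Number of 1-faces = C(3,1)·2^(3-1) = 3·4 = 12.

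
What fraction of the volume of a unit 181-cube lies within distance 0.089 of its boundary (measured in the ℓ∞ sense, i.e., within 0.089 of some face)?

1 - (1 - 2·0.089)^181 = 1 - 0.822^181 ≈ 1 - 3.907e-16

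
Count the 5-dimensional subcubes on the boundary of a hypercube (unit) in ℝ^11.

Number of 5-faces = C(11,5) · 2^(11-5) = 462 · 64 = 29568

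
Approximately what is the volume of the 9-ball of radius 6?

V = 11943936·π^4/35 ≈ 3.32414e+07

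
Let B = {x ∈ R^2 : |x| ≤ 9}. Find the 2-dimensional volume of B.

The n-ball volume is π^(n/2)·r^n/Γ(n/2+1). With n=2, r=9: V = 81·π ≈ 254.469.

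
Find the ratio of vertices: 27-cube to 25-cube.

The 27-cube has 2^27 = 134217728 vertices. The 25-cube has 2^25 = 33554432 vertices. Ratio: 134217728/33554432 = 4.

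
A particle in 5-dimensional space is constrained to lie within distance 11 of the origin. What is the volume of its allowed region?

Volume = π^{5/2}·(11)^5/Γ(7/2) = 1288408·π^2/15 ≈ 847738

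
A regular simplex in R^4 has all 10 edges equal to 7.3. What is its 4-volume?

V = (7.3^4 / 4!) · √((4+1) / 2^4) ≈ 66.1462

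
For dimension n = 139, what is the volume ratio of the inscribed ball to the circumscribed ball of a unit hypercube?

The radii are 1/2 and 1√139/2, so the volume ratio is (1/√139)^139 = 139^{-139/2} ≈ 1.1494e-149.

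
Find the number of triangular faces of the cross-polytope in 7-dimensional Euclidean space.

f_2(7-orthoplex) = 2^3 · (7 choose 3) = 280.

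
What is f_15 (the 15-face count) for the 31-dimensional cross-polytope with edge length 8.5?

Number of 15-faces = 2^(15+1) · C(31,15+1) = 65536 · 300540195 = 19696202219520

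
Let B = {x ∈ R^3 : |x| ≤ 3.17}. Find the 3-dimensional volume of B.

V_3(3.17) = π^(3/2) · (3.17)^3 / Γ(3/2 + 1) ≈ 133.434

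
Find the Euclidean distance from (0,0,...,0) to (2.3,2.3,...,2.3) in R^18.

The space diagonal of an n-cube of side s is s√n. Here 2.3·√18 ≈ 9.75807.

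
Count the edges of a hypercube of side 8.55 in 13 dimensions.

An n-cube has n·2^(n-1) edges. With n = 13: 13·4096 = 53248.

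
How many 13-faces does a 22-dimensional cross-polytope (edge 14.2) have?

Each 13-face is the convex hull of 14 vertices, one chosen as ±e_i from each of 14 distinct axes: 2^14·C(22,14) = 5239111680.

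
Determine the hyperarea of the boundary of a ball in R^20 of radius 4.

The surface area of an n-ball is 2π^(n/2) r^(n-1) / Γ(n/2). For n=20, r=4: 4294967296·π^10/2835 ≈ 1.41875e+11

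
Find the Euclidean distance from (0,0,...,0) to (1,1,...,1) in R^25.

d = √(1² + 1² + ... + 1²) [25 terms] = √(25·1²) = 1√25 = 5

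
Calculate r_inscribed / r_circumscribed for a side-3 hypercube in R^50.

Ratio = (s/2)/(s√50/2) = 50^(-1/2) ≈ 0.141421.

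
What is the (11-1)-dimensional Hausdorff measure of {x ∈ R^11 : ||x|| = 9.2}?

|∂B_11(9.2)| ≈ 9.00276e+10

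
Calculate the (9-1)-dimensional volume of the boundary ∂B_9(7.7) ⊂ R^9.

S = n·V_n(r)/r = 9·V_9(7.7)/7.7 (volume-to-surface relation), giving 3.66848e+08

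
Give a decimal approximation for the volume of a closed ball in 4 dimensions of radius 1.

Volume = π^{4/2}·(1)^4/Γ(3) = π^2/2 ≈ 4.9348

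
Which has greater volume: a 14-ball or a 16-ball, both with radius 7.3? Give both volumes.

V_14(7.3) ≈ 7.31372e+11. V_16(7.3) ≈ 1.53054e+13. The 16-ball is larger.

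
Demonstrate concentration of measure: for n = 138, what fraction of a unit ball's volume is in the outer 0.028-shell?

1 - (1-0.028)^138 ≈ 0.980142 ≈ 98.01%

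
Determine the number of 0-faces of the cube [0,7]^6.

Number of 0-faces = C(6,0) · 2^(6-0) = 1 · 64 = 64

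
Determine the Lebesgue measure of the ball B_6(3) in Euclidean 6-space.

V_6(3) = π^(6/2) · (3)^6 / Γ(6/2 + 1) = 243·π^3/2 ≈ 3767.26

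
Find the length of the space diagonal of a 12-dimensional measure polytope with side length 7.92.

Diagonal = √12 · 7.92 ≈ 27.4357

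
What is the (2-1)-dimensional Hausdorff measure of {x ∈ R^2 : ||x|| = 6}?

|∂B_2(6)| = 2πr = 2π·6 ≈ 37.6991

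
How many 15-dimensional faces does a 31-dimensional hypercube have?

An n-cube has C(n,k)·2^(n-k) k-faces. Here C(31,15)·2^16 = 300540195·65536 = 19696202219520.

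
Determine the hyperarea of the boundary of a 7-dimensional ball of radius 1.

S_7(1) = 2·π^(7/2)·(1)^6 / Γ(7/2) = 16·π^3/15 ≈ 33.0734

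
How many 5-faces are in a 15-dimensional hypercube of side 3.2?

f_5(15-cube) = (15 choose 5) · 2^10 = 3075072.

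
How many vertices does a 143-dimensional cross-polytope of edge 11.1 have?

An n-cross-polytope has 2n vertices; here n = 143, giving 286.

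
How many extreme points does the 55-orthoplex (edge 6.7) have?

The 55-dimensional cross-polytope has 2n = 2·55 = 110 vertices.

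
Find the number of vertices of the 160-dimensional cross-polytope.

The 160-dimensional cross-polytope has 2n = 2·160 = 320 vertices.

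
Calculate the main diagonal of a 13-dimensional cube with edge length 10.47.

Diagonal = √13 · 10.47 ≈ 37.7501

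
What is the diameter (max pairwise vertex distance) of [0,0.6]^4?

Diagonal = √4 · 0.6 = 1.2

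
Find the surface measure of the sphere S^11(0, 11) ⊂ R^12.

S_12(11) = 2·π^(12/2)·(11)^11 / Γ(12/2) = 285311670611·π^6/60 ≈ 4.57159e+12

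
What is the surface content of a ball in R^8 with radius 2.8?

The surface area of an n-ball is 2π^(n/2) r^(n-1) / Γ(n/2). For n=8, r=2.8: 43811.1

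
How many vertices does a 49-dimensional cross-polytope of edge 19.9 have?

The 49-dimensional cross-polytope has 2n = 2·49 = 98 vertices.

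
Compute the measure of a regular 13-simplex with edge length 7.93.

V_13 = √(14) · 7.93^13 / (13! · 2^(13/2)) ≈ 3.25567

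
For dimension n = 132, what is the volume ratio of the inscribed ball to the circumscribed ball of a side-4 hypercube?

V_in/V_out = n^(-n/2) = 132^(-132/2) ≈ 1.10185e-140.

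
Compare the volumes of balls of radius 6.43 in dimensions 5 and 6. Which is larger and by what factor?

V_5(6.43) ≈ 57856.7, V_6(6.43) ≈ 365228. The 6-ball is larger by a factor of 6.313.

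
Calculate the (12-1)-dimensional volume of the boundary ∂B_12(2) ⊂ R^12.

S = n·V_n(r)/r = 12·V_12(2)/2 (volume-to-surface relation), giving 512·π^6/15 ≈ 32815.4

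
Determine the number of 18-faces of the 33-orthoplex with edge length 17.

Each 18-face is the convex hull of 19 vertices, one chosen as ±e_i from each of 19 distinct axes: 2^19·C(33,19) = 429291837849600.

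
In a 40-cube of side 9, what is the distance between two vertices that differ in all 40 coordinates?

d = √(9² + 9² + ... + 9²) [40 terms] = √(40·9²) = 9√40 ≈ 56.921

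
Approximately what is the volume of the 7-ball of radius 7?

V = 1882384·π^3/15 ≈ 3.89105e+06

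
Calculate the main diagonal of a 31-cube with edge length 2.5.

d = √(2.5² + 2.5² + ... + 2.5²) [31 terms] = √(31·2.5²) = 2.5√31 ≈ 13.9194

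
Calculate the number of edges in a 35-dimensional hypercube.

Each of the 2^35 = 34359738368 vertices has degree 35; total edges = 35·2^35/2 = 601295421440.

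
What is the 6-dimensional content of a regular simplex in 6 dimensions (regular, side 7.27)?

For a regular n-simplex with edge a, V = (a^n / n!)·√((n+1)/2^n). With a=7.27, n=6: V ≈ 67.8161.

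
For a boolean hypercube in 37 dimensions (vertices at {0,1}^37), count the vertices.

Each vertex is a binary string of length 37, so there are 2^37 = 137438953472.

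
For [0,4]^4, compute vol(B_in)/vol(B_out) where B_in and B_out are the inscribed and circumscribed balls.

V_in / V_out = (r_in/r_out)^4 = (1/√4)^4 = 4^(-4/2) ≈ 0.0625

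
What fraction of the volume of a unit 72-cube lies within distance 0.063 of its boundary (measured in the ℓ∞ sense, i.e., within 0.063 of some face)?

The inner cube has side 1-2·0.063 = 0.874 and volume (0.874)^72 ≈ 6.149e-05, so the shell holds 0.999939 of the volume.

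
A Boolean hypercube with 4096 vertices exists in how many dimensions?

Since 2^n = 4096, we have n = 12.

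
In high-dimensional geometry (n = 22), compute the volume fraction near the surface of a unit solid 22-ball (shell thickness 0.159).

1 - (1-0.159)^22 ≈ 0.977843 ≈ 97.78%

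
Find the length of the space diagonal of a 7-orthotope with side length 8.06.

Diagonal = √7 · 8.06 ≈ 21.3248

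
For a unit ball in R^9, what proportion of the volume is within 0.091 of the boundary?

Shell fraction = 1 - (1-0.091)^9 ≈ 0.576284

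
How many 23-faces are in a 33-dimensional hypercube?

f_23(33-cube) = (33 choose 23) · 2^10 = 94782504960.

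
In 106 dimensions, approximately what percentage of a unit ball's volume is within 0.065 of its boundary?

1 - (1-0.065)^106 ≈ 0.999195 ≈ 99.92%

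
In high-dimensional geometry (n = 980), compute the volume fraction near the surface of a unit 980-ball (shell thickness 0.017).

1 - (1-0.017)^980 ≈ 0.9999999496 ≈ 99.999995%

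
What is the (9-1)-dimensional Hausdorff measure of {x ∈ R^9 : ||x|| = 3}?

S_9(3) = 2·π^(9/2)·(3)^8 / Γ(9/2) = 69984·π^4/35 ≈ 194774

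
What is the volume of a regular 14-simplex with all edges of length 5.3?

V_14 = √(15) · 5.3^14 / (14! · 2^(14/2)) ≈ 0.00478949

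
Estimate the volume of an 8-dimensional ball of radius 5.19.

Volume = π^{8/2}·(5.19)^8/Γ(5) ≈ 2.13662e+06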